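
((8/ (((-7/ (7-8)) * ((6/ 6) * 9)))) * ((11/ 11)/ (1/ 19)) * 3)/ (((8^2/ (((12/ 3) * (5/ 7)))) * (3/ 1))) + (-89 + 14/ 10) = -385841/ 4410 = -87.49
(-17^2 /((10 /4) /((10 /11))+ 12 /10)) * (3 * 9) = -156060 /79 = -1975.44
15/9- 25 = -70/3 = -23.33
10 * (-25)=-250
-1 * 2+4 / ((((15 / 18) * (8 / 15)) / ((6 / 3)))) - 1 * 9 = 7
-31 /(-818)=31 /818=0.04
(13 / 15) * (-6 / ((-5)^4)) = -26 / 3125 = -0.01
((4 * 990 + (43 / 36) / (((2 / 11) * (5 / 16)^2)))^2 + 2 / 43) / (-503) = -35306545472578 / 1094968125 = -32244.36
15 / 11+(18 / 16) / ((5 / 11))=1689 / 440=3.84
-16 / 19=-0.84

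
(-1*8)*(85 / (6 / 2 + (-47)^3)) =34 / 5191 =0.01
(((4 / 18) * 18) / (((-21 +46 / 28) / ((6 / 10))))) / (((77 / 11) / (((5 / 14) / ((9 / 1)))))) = -4 / 5691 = -0.00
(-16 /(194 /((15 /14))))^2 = 3600 /461041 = 0.01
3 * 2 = 6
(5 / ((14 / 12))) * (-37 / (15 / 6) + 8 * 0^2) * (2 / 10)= -444 / 35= -12.69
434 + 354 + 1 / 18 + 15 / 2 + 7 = 7223 / 9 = 802.56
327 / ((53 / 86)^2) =2418492 / 2809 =860.98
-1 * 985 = -985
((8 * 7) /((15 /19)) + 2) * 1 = 1094 /15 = 72.93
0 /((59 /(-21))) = 0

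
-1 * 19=-19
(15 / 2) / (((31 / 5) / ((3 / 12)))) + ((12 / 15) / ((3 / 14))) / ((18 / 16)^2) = 979957 / 301320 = 3.25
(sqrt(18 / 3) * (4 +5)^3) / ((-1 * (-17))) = 729 * sqrt(6) / 17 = 105.04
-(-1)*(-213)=-213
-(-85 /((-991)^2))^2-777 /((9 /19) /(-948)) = 1499805927213607971 /964483090561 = 1555036.00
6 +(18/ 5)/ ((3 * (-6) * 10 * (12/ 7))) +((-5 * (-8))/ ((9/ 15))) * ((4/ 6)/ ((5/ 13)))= 121.54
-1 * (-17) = 17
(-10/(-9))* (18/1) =20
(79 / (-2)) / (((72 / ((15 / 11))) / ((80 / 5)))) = -11.97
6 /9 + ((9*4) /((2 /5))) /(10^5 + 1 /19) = 3805132 /5700003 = 0.67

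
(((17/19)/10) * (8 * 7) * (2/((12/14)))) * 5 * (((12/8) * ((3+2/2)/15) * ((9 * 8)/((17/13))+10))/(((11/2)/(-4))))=-3468416/3135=-1106.35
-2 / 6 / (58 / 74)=-37 / 87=-0.43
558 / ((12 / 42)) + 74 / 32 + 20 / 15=93919 / 48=1956.65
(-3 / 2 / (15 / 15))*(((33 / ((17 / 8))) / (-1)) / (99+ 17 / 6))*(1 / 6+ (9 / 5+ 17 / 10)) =8712 / 10387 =0.84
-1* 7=-7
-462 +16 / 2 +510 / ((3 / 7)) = 736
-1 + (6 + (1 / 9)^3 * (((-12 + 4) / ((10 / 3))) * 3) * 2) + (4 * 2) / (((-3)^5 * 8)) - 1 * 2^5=-32834 / 1215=-27.02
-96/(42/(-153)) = 2448/7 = 349.71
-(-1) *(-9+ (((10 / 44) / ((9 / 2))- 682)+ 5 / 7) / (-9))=415963 / 6237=66.69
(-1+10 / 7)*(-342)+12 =-942 / 7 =-134.57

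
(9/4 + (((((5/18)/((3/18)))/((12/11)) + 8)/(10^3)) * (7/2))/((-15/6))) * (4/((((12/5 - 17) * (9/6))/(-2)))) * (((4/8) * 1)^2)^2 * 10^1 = 402599/788400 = 0.51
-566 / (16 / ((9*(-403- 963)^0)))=-2547 / 8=-318.38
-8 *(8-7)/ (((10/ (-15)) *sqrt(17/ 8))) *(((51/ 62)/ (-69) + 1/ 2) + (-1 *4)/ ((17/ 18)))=-1090080 *sqrt(34)/ 206057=-30.85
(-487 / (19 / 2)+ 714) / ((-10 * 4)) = -1574 / 95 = -16.57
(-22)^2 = 484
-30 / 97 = -0.31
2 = 2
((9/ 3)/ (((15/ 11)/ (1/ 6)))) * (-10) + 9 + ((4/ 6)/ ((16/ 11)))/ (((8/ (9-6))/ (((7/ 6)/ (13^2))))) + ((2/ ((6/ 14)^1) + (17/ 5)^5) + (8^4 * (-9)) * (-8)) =59902324880497/ 202800000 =295376.36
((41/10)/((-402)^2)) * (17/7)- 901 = -10192363583/11312280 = -901.00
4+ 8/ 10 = 24/ 5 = 4.80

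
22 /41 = 0.54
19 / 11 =1.73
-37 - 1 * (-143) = 106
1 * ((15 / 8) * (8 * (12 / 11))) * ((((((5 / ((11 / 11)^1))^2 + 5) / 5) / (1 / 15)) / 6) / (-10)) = -270 / 11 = -24.55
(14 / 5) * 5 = 14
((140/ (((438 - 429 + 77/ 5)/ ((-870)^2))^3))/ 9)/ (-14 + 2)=-8782938099140625000/ 226981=-38694596019669.60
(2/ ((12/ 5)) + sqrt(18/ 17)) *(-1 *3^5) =-729 *sqrt(34)/ 17 - 405/ 2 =-452.54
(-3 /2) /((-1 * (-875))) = -3 /1750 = -0.00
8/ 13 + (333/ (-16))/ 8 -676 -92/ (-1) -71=-1093225/ 1664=-656.99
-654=-654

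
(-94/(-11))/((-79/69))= -6486/869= -7.46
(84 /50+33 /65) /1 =711 /325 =2.19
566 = 566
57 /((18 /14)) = 133 /3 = 44.33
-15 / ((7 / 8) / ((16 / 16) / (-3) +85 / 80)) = -25 / 2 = -12.50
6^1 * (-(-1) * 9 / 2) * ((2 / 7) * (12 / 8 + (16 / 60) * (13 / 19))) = 1233 / 95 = 12.98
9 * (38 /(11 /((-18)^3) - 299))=-1.14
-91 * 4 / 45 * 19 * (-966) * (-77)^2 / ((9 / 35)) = 3423155142.81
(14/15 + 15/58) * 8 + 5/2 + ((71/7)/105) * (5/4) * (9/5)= 1044689/85260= 12.25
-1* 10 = -10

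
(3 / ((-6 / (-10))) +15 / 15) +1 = 7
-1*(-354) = 354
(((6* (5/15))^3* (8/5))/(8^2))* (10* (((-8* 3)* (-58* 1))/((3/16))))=14848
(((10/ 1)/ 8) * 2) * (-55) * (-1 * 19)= 5225/ 2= 2612.50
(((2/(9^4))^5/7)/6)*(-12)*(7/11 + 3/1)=-2560/936140240347383517677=-0.00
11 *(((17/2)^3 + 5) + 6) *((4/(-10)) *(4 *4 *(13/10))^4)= -1608877231104/3125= -514840713.95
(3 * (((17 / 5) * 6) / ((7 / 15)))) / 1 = 131.14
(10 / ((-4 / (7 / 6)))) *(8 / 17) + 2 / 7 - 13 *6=-28234 / 357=-79.09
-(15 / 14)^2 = -1.15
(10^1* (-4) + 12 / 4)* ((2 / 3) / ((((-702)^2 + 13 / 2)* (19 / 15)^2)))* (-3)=33300 / 355809181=0.00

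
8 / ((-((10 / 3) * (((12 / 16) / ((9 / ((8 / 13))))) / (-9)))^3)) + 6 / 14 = 8173034139 / 7000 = 1167576.31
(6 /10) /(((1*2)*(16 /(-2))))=-0.04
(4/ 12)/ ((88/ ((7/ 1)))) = 7/ 264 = 0.03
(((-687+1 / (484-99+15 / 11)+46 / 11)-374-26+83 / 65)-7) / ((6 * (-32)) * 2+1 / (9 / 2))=5954034393 / 2099168500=2.84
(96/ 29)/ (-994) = -48/ 14413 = -0.00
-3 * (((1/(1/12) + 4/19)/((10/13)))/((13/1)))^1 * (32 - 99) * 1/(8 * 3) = 1943/190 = 10.23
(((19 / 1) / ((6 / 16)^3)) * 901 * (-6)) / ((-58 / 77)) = 674899456 / 261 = 2585821.67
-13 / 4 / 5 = -13 / 20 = -0.65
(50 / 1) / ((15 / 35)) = 350 / 3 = 116.67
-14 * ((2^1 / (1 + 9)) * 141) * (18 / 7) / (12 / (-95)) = 8037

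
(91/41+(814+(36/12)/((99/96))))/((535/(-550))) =-842.09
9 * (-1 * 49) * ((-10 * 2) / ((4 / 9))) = 19845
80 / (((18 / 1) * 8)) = 5 / 9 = 0.56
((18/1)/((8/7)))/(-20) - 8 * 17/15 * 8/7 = -18731/1680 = -11.15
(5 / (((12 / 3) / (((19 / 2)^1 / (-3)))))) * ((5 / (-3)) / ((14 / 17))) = 8075 / 1008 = 8.01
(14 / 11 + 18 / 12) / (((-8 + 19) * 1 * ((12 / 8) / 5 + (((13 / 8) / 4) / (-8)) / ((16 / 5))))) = 0.89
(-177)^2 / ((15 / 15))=31329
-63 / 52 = -1.21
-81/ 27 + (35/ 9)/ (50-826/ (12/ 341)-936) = -1315411/ 438447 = -3.00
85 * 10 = 850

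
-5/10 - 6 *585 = -3510.50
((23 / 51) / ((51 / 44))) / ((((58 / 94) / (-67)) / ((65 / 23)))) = -119.40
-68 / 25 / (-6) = 34 / 75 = 0.45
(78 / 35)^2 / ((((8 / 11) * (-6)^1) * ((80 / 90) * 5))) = -50193 / 196000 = -0.26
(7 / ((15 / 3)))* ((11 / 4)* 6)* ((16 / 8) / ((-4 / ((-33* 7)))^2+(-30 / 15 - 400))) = -12326391 / 107255530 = -0.11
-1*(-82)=82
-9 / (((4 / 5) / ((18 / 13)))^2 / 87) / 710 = -317115 / 95992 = -3.30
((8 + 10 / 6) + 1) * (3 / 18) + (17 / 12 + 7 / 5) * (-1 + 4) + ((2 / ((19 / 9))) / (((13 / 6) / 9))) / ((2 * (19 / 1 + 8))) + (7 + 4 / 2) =858107 / 44460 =19.30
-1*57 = -57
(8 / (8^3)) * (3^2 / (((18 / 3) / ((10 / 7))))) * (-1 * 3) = -45 / 448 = -0.10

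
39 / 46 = 0.85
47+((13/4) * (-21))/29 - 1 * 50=-621/116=-5.35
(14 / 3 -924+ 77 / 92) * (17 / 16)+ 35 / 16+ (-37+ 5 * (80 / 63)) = -1004.37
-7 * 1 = -7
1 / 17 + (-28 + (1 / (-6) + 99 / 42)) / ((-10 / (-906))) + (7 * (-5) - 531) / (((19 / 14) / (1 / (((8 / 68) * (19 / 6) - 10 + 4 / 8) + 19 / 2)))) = -742705499 / 214795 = -3457.74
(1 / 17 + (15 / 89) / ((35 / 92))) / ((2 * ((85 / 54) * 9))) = 3189 / 180047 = 0.02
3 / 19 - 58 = -1099 / 19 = -57.84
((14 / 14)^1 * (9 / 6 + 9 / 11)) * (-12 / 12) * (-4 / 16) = 51 / 88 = 0.58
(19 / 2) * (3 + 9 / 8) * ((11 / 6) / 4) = 17.96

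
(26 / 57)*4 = 104 / 57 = 1.82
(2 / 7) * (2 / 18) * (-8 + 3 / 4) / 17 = -29 / 2142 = -0.01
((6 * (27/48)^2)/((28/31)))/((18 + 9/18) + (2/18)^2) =610173/5374208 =0.11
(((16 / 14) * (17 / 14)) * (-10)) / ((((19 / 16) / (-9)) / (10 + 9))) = 97920 / 49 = 1998.37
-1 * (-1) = 1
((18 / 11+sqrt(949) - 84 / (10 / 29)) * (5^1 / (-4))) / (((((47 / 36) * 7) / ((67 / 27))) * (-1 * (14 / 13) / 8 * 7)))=-15455024 / 177331+17420 * sqrt(949) / 48363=-76.06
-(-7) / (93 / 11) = 0.83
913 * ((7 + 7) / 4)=6391 / 2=3195.50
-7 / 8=-0.88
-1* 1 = -1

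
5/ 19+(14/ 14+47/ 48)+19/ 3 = 2607/ 304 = 8.58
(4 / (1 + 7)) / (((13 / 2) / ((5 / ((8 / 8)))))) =0.38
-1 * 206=-206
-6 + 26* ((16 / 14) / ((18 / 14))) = 154 / 9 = 17.11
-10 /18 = -5 /9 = -0.56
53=53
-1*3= -3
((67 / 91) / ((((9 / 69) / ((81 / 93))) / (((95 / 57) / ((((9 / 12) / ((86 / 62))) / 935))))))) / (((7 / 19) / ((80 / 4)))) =470864878000 / 612157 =769189.73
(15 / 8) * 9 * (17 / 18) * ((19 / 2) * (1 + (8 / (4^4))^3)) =158765805 / 1048576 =151.41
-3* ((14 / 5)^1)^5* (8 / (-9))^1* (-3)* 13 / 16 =-3495856 / 3125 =-1118.67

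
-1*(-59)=59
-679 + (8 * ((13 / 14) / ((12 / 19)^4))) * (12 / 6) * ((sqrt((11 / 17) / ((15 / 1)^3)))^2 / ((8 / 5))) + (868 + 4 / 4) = 316486283903 / 1665619200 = 190.01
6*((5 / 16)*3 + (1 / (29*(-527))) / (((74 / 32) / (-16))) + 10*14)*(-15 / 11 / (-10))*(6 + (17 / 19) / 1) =1503391475979 / 1890935024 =795.05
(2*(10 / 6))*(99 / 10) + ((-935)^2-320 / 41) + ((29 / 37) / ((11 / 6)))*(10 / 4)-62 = 14587596247 / 16687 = 874189.26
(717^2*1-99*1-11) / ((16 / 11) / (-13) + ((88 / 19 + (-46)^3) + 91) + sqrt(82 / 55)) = -1844767978738245275 / 349014501143411007-344930792921*sqrt(4510) / 349014501143411007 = -5.29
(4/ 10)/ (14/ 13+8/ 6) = 39/ 235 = 0.17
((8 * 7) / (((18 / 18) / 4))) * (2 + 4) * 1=1344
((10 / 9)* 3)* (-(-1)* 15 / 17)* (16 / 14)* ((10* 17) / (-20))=-200 / 7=-28.57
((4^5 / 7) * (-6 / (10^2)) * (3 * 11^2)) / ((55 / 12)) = -608256 / 875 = -695.15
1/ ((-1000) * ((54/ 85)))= -17/ 10800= -0.00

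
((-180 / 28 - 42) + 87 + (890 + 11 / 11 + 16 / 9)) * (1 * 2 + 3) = 293375 / 63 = 4656.75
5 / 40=1 / 8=0.12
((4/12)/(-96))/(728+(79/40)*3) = -5/1056852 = -0.00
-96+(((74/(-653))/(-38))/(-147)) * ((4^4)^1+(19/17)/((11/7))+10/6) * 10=-98277766124/1023168069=-96.05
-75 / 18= -25 / 6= -4.17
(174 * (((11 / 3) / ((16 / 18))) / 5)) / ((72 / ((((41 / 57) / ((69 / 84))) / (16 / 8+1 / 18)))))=274659 / 323380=0.85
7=7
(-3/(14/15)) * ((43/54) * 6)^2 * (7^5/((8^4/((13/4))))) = -288564185/294912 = -978.48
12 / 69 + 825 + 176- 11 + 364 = 31146 / 23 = 1354.17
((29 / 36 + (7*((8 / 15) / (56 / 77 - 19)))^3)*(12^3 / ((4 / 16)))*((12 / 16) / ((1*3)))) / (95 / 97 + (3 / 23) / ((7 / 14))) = 3118993553363536 / 2808712870875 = 1110.47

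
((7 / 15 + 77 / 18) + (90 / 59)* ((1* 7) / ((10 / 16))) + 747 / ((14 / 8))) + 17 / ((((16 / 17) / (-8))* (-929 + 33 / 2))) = 6089498341 / 13567050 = 448.84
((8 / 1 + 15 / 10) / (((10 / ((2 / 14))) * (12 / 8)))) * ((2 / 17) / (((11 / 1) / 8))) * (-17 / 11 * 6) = -304 / 4235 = -0.07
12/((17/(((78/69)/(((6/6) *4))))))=78/391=0.20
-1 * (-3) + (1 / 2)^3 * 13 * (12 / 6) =25 / 4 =6.25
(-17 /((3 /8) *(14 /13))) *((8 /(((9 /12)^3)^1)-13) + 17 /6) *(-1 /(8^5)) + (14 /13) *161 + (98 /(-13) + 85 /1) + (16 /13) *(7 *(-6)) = 24052470467 /120766464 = 199.17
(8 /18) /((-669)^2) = 4 /4028049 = 0.00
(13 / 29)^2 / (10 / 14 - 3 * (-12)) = 1183 / 216137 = 0.01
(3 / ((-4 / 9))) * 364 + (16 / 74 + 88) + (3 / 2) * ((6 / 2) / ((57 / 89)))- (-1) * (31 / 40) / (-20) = -1328274193 / 562400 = -2361.80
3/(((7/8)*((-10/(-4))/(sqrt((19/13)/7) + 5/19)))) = 48/133 + 48*sqrt(1729)/3185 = 0.99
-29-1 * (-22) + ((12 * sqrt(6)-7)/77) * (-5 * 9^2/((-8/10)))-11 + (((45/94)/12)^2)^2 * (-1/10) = 129.23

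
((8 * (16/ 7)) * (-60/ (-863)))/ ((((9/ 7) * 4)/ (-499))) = -319360/ 2589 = -123.35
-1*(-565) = 565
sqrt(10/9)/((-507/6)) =-0.01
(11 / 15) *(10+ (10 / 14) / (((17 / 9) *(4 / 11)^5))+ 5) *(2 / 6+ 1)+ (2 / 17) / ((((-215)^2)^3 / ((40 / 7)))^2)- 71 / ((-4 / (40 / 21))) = 26619643842442994971844495439551429 / 249647793405897946065247500000000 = 106.63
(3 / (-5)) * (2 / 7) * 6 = -36 / 35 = -1.03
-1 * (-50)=50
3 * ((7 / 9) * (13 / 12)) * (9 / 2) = 91 / 8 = 11.38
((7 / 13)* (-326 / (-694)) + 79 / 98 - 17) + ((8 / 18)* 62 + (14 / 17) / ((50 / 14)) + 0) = 20029627321 / 1690948350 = 11.85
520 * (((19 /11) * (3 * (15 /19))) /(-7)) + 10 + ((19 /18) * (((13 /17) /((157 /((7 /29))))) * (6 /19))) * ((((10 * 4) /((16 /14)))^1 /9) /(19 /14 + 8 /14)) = -293.90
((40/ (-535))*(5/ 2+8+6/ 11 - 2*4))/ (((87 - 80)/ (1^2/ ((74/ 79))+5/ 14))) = -98892/ 2133901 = -0.05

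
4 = 4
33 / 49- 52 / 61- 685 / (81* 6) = -2307475 / 1452654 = -1.59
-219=-219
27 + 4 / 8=55 / 2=27.50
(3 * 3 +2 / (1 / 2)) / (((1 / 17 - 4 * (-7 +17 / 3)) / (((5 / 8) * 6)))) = 1989 / 220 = 9.04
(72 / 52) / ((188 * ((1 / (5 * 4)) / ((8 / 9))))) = 80 / 611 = 0.13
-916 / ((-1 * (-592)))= -229 / 148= -1.55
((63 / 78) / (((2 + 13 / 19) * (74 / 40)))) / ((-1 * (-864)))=665 / 3532464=0.00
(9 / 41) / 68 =9 / 2788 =0.00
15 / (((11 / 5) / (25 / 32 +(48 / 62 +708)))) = 4799175 / 992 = 4837.88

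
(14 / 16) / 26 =7 / 208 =0.03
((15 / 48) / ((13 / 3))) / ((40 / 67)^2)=0.20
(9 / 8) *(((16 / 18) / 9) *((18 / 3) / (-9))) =-2 / 27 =-0.07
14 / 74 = 7 / 37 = 0.19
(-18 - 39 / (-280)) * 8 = -142.89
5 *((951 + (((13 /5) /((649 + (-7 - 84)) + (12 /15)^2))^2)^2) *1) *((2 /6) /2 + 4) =19812.50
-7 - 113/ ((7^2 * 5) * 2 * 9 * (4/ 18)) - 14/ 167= -1178211/ 163660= -7.20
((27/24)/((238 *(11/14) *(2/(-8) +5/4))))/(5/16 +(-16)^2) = 6/255629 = 0.00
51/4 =12.75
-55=-55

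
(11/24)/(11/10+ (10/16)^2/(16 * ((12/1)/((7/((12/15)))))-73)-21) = -786280/34151973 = -0.02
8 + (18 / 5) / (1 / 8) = 184 / 5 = 36.80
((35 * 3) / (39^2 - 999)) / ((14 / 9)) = 15 / 116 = 0.13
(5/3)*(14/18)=35/27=1.30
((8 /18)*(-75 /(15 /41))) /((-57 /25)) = 39.96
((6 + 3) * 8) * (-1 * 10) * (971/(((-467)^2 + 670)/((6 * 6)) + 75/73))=-1837287360/15972107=-115.03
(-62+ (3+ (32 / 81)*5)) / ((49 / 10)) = -46190 / 3969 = -11.64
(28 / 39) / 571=28 / 22269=0.00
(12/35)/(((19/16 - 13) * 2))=-32/2205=-0.01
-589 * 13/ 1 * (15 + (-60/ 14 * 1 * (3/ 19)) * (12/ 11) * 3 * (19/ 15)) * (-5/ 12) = 11983205/ 308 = 38906.51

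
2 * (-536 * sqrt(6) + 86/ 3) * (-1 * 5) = -860/ 3 + 5360 * sqrt(6) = 12842.60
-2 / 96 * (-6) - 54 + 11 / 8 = -105 / 2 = -52.50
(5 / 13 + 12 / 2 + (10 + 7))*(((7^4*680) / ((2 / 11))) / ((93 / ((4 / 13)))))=10919363840 / 15717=694748.61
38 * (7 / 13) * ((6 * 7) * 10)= 8593.85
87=87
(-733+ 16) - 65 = -782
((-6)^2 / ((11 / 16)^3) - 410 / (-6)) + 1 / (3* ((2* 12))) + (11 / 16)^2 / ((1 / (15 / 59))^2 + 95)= 13654568453011 / 76224006144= 179.14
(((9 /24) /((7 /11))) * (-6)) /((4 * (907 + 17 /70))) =-165 /169352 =-0.00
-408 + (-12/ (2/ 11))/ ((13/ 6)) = -5700/ 13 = -438.46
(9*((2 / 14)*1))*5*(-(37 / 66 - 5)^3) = 562.45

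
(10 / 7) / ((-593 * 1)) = -10 / 4151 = -0.00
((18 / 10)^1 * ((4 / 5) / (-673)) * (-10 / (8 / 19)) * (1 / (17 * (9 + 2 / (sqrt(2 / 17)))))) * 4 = 6156 / 2688635 - 684 * sqrt(34) / 2688635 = 0.00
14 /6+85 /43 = 556 /129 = 4.31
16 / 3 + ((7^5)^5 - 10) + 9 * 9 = 4023205858991894702650 / 3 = 1341068619663964900883.33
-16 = -16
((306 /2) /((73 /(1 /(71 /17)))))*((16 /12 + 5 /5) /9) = 2023 /15549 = 0.13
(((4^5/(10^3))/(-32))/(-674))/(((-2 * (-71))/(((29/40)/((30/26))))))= 377/1794525000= 0.00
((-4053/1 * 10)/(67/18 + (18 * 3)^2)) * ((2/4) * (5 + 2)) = -510678/10511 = -48.59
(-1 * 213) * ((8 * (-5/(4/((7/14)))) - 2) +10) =-639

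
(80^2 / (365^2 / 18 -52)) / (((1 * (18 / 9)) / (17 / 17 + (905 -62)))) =48614400 / 132289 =367.49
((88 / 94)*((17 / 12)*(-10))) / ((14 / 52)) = -48620 / 987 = -49.26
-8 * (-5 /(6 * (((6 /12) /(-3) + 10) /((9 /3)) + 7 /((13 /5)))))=1560 /1397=1.12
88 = 88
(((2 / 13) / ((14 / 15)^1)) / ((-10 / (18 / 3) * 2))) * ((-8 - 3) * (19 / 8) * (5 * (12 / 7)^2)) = 84645 / 4459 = 18.98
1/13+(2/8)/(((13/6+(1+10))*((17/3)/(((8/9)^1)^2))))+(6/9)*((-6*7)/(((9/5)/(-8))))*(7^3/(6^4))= 420203333/12727611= 33.02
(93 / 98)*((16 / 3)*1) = 248 / 49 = 5.06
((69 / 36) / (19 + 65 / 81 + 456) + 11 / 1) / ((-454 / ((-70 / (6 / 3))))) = 11874667 / 13997728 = 0.85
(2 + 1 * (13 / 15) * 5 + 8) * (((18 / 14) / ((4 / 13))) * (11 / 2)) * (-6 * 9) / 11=-45279 / 28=-1617.11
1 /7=0.14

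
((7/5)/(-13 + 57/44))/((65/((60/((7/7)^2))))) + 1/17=-29357/569075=-0.05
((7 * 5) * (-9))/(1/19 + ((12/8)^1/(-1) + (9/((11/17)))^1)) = -131670/5209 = -25.28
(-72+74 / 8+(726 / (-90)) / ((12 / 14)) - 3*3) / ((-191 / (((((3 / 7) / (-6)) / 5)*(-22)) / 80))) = 22957 / 13752000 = 0.00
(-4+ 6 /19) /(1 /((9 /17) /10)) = -63 /323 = -0.20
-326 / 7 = -46.57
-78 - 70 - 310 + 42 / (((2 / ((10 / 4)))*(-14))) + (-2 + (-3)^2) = -1819 / 4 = -454.75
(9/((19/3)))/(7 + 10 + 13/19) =9/112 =0.08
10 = 10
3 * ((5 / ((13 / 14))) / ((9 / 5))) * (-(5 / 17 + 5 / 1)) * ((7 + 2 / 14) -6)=-54.30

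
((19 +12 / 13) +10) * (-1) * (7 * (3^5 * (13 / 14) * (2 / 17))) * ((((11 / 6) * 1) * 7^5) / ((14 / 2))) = -832184199 / 34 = -24476005.85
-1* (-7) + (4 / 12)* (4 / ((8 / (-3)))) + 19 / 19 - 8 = -1 / 2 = -0.50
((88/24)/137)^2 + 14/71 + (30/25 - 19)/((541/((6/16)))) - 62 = -16043132856877/259536981240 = -61.81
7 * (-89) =-623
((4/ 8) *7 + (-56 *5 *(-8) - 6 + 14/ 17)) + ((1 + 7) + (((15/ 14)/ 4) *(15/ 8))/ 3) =17109275/ 7616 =2246.49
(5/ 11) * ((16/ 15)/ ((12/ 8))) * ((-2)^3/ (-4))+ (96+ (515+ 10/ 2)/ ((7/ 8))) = 478816/ 693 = 690.93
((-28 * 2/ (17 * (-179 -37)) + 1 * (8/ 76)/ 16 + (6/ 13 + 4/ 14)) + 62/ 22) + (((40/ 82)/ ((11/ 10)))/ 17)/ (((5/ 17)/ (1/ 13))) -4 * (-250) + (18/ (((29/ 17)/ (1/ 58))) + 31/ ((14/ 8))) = 351403764590525/ 344010868344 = 1021.49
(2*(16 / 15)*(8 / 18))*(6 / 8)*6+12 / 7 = 628 / 105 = 5.98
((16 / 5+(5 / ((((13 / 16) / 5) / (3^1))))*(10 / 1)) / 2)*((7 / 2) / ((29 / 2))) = 210728 / 1885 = 111.79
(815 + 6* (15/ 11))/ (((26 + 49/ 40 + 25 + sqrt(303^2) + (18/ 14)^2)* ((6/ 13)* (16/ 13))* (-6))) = -374922275/ 553988952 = -0.68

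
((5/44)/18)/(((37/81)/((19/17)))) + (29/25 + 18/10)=4117423/1383800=2.98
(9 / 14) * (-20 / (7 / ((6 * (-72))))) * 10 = 388800 / 49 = 7934.69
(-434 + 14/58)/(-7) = 1797/29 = 61.97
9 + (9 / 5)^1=54 / 5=10.80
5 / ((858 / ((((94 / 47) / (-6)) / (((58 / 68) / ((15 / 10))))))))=-85 / 24882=-0.00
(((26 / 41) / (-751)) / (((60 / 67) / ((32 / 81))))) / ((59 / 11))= -153296 / 2207252835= -0.00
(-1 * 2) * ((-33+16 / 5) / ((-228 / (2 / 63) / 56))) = -1192 / 2565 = -0.46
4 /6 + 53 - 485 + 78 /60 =-12901 /30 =-430.03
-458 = -458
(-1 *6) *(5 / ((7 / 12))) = -360 / 7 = -51.43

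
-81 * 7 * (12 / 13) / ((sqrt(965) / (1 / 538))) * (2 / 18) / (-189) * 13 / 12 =sqrt(965) / 1557510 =0.00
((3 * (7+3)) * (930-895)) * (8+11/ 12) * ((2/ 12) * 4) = 18725/ 3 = 6241.67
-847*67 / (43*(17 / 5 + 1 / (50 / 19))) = -405350 / 1161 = -349.14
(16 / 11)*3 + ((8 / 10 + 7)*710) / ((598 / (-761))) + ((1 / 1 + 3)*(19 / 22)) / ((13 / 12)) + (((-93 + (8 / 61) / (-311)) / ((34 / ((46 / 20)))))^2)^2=-373083482568428768212190872871 / 68162380968334120193440000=-5473.45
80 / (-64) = -5 / 4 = -1.25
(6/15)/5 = 2/25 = 0.08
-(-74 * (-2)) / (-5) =148 / 5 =29.60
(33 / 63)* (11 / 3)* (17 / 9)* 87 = 59653 / 189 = 315.62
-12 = -12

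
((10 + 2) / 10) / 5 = 6 / 25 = 0.24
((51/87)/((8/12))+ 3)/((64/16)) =225/232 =0.97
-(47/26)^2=-2209/676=-3.27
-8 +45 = 37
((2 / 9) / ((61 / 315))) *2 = 140 / 61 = 2.30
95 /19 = 5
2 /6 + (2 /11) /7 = 83 /231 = 0.36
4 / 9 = 0.44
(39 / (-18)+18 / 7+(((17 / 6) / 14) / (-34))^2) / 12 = 11425 / 338688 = 0.03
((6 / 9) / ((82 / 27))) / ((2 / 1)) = 9 / 82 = 0.11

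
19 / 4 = 4.75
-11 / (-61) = 11 / 61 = 0.18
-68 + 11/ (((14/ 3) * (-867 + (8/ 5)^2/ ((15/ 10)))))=-61784419/ 908558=-68.00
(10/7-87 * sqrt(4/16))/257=-589/3598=-0.16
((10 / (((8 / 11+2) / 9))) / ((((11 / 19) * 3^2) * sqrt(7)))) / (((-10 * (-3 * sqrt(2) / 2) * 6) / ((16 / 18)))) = 0.02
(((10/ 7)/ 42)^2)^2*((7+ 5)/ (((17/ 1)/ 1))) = 2500/ 2646043659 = 0.00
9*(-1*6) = -54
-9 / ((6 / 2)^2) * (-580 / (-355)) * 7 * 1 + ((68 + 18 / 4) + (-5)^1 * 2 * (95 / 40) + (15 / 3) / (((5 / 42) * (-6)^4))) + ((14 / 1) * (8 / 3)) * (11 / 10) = 6012667 / 76680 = 78.41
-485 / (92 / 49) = -23765 / 92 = -258.32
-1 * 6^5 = -7776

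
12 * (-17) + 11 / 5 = -1009 / 5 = -201.80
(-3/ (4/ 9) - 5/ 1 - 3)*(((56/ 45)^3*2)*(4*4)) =-82890752/ 91125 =-909.64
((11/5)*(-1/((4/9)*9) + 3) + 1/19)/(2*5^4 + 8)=0.00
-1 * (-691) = 691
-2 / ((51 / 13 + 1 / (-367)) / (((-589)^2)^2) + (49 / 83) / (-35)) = 476594128961743130 / 4019468549746517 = 118.57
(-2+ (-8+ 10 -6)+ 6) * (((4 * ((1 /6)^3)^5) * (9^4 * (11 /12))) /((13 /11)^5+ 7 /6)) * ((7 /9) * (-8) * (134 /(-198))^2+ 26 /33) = 0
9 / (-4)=-2.25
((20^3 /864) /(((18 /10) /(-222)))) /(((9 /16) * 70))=-148000 /5103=-29.00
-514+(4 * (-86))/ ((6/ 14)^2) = -21482/ 9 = -2386.89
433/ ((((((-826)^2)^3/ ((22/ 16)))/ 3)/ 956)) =3415071/ 635199693098241152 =0.00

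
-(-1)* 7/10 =7/10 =0.70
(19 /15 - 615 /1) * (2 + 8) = -18412 /3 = -6137.33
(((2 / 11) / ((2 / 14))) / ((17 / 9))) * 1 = 126 / 187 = 0.67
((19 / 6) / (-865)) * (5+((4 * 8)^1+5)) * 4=-532 / 865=-0.62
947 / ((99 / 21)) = 6629 / 33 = 200.88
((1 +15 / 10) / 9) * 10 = 25 / 9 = 2.78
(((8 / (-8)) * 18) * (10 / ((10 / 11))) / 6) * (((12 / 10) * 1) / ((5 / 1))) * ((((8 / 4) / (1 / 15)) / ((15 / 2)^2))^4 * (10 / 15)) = -180224 / 421875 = -0.43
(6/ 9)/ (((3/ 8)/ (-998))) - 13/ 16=-255605/ 144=-1775.03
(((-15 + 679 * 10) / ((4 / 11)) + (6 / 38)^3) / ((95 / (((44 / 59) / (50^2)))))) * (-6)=-0.35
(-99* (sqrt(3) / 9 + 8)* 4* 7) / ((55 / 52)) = -104832 / 5 -1456* sqrt(3) / 5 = -21470.77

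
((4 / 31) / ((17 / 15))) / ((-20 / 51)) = -9 / 31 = -0.29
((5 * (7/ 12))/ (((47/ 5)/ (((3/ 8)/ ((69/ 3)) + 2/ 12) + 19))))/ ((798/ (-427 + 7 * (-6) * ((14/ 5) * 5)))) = -268695875/ 35491392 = -7.57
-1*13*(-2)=26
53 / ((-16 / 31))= -1643 / 16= -102.69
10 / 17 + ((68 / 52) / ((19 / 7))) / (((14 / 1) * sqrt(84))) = 17 * sqrt(21) / 20748 + 10 / 17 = 0.59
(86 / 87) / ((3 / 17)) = 1462 / 261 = 5.60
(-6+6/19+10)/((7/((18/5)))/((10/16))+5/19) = 738/577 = 1.28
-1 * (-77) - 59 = 18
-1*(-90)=90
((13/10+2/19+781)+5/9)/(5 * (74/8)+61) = 2677726/366795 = 7.30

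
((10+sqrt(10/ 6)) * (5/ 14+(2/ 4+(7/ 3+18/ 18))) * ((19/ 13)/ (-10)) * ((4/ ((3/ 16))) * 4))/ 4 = -107008/ 819 - 53504 * sqrt(15)/ 12285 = -147.52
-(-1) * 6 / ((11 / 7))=42 / 11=3.82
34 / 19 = 1.79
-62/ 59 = -1.05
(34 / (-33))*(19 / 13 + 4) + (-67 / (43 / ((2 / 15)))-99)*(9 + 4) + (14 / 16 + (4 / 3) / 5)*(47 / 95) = -30253690983 / 23366200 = -1294.76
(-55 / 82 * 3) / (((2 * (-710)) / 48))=198 / 2911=0.07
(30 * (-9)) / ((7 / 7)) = -270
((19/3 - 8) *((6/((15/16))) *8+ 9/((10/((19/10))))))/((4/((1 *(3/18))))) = -5291/1440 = -3.67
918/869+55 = 48713/869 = 56.06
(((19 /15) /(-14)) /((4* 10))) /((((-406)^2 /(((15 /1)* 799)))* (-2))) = 15181 /184616320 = 0.00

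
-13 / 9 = -1.44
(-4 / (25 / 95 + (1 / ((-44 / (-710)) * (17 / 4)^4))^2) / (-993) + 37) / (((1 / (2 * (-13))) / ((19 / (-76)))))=2035342427579361433 / 8459494759787130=240.60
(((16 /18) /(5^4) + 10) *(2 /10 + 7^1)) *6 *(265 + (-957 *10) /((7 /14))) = -203878992 /25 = -8155159.68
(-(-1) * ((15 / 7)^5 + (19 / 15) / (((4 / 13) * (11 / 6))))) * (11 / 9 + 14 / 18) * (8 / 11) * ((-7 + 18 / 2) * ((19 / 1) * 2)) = 53311008032 / 10168235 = 5242.90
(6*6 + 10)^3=97336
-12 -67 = -79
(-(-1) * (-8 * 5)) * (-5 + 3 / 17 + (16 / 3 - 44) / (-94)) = 176.49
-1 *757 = -757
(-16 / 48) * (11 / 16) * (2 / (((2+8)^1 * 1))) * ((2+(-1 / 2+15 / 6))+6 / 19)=-451 / 2280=-0.20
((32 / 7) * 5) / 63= 160 / 441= 0.36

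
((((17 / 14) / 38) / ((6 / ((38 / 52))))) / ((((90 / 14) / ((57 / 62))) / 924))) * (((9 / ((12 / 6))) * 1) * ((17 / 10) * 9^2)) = 102742101 / 322400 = 318.68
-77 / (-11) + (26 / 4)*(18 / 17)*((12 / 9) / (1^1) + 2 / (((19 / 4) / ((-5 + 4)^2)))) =6161 / 323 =19.07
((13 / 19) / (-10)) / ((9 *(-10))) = 13 / 17100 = 0.00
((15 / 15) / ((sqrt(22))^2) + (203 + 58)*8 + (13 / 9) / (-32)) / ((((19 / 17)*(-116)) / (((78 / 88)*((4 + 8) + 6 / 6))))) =-19004277305 / 102406656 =-185.58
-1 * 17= -17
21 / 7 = 3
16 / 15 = 1.07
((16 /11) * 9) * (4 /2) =288 /11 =26.18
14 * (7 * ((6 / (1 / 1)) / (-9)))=-65.33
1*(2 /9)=2 /9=0.22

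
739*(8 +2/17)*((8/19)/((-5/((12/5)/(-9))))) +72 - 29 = 1435033/8075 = 177.71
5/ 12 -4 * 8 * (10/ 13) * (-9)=34625/ 156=221.96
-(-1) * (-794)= -794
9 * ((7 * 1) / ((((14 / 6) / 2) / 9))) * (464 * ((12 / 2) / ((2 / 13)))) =8794656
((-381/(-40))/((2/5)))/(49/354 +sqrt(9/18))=-3304413/482056 +11936349 * sqrt(2)/482056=28.16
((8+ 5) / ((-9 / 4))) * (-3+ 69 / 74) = 442 / 37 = 11.95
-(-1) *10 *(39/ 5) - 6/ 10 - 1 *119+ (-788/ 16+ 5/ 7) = -12619/ 140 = -90.14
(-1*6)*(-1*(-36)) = -216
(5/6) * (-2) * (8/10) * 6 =-8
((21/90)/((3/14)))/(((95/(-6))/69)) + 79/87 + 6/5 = -108983/41325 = -2.64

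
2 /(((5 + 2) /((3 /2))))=3 /7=0.43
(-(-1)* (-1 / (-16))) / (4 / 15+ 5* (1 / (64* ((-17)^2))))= 17340 / 74059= 0.23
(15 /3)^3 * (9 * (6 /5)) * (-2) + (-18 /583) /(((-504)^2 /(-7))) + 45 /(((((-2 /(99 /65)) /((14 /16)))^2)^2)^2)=-27126149231178995493886003225439 /10053234530467058810880000000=-2698.25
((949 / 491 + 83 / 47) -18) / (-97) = 330030 / 2238469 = 0.15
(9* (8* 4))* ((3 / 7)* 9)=7776 / 7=1110.86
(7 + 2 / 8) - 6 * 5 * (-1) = 149 / 4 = 37.25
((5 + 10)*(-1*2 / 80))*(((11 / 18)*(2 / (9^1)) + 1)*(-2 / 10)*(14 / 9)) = 161 / 1215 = 0.13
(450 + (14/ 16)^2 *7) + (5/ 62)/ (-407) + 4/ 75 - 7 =27156579077/ 60561600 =448.41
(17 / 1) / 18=17 / 18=0.94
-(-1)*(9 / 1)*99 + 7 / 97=86434 / 97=891.07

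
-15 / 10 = -1.50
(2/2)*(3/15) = 1/5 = 0.20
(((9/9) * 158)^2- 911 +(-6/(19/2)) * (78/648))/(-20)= -411305/342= -1202.65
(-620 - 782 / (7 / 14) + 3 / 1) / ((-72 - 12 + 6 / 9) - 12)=6543 / 286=22.88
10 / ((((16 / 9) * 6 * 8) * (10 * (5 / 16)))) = 0.04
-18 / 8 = -9 / 4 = -2.25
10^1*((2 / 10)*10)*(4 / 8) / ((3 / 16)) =160 / 3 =53.33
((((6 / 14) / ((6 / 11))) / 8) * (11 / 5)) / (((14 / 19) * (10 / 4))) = 2299 / 19600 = 0.12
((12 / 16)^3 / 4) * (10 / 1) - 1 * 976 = -124793 / 128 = -974.95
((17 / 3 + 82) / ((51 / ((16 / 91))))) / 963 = 4208 / 13407849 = 0.00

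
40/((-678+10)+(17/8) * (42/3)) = -160/2553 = -0.06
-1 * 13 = -13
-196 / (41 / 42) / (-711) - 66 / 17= -594674 / 165189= -3.60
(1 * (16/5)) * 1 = 16/5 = 3.20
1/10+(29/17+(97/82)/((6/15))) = 66399/13940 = 4.76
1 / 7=0.14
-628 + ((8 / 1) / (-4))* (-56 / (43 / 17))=-25100 / 43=-583.72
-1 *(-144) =144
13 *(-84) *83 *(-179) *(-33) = -535386852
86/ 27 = 3.19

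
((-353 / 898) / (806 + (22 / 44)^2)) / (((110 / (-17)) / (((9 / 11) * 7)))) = 126021 / 292018375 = 0.00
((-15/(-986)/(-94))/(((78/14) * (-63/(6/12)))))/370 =1/1604916144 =0.00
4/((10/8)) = 16/5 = 3.20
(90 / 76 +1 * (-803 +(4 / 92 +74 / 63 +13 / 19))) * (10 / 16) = -220224185 / 440496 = -499.95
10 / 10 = 1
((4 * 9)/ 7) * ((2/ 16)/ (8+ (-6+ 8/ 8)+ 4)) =9/ 98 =0.09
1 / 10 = 0.10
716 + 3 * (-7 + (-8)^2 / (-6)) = 663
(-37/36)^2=1369/1296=1.06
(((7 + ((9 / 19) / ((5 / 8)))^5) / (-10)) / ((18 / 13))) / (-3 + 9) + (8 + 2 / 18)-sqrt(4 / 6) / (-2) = sqrt(6) / 6 + 67053915542659 / 8356834125000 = 8.43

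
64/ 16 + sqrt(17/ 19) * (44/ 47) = 44 * sqrt(323)/ 893 + 4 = 4.89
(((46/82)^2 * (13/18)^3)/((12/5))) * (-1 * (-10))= 29055325/58821552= 0.49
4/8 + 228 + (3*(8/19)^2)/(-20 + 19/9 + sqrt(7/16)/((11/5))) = 1182233465623/5174561726-3421440*sqrt(7)/18110966041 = 228.47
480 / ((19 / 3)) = 1440 / 19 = 75.79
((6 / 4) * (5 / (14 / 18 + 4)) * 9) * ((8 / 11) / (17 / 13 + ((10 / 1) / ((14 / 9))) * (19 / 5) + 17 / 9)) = 796068 / 2140325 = 0.37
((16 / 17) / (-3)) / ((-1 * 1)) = 16 / 51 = 0.31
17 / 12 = 1.42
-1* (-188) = 188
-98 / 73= -1.34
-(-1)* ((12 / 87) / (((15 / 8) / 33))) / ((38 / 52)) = 9152 / 2755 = 3.32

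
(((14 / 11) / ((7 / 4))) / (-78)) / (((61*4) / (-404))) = 404 / 26169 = 0.02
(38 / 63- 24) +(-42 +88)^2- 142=122888 / 63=1950.60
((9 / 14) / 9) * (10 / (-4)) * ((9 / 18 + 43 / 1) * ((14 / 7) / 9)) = -145 / 84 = -1.73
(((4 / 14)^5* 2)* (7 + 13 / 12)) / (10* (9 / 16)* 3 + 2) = 12416 / 7613571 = 0.00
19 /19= 1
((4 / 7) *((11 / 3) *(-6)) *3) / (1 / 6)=-226.29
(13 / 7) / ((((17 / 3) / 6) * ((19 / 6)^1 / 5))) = 7020 / 2261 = 3.10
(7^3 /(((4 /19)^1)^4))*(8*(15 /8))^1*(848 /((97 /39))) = 1385926693515 /1552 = 892994003.55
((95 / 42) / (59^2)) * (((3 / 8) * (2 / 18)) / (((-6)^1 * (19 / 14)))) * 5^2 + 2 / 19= 3005209 / 28572048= 0.11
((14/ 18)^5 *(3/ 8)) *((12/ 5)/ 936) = 0.00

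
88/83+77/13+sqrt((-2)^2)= 9693/1079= 8.98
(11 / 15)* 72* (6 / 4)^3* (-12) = -10692 / 5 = -2138.40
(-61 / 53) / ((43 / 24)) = -1464 / 2279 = -0.64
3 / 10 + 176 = 1763 / 10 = 176.30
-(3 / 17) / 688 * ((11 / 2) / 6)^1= -11 / 46784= -0.00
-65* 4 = -260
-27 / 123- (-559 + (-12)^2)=17006 / 41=414.78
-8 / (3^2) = -8 / 9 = -0.89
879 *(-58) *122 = -6219804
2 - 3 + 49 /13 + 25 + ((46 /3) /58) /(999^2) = 31344217706 /1128739131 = 27.77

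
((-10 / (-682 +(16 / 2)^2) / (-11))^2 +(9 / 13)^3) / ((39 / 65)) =42111692270 / 76147147791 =0.55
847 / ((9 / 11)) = 1035.22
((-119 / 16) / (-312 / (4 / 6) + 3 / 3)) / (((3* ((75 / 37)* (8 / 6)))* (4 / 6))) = 4403 / 1494400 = 0.00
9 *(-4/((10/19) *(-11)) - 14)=-6588/55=-119.78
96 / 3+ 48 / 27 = 304 / 9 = 33.78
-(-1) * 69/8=69/8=8.62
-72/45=-8/5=-1.60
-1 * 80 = -80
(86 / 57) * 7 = 602 / 57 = 10.56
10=10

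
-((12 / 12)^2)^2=-1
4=4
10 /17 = 0.59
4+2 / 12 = 25 / 6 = 4.17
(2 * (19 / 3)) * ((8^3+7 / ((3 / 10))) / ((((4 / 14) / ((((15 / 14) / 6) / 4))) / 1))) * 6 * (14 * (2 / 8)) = 533995 / 24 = 22249.79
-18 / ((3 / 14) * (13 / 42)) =-3528 / 13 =-271.38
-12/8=-3/2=-1.50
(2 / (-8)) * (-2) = 1 / 2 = 0.50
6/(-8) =-3/4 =-0.75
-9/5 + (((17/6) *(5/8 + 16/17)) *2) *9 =3123/40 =78.08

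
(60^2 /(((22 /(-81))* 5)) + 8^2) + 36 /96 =-227615 /88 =-2586.53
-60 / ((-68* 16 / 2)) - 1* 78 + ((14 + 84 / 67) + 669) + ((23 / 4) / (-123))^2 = 167181771293 / 275710896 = 606.37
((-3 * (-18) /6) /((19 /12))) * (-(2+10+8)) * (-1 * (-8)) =-17280 /19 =-909.47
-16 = -16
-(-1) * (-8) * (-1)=8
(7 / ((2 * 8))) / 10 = 7 / 160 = 0.04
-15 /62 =-0.24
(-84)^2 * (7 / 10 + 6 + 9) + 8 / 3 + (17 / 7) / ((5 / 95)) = 11636941 / 105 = 110828.01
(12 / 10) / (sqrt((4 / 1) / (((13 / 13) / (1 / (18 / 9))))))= 0.85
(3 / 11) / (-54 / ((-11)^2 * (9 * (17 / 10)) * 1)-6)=-187 / 4134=-0.05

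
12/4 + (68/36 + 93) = 881/9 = 97.89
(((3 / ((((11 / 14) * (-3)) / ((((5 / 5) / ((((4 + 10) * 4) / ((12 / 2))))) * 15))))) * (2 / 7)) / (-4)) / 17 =0.01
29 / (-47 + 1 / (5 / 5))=-29 / 46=-0.63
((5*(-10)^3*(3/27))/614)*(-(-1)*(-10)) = 9.05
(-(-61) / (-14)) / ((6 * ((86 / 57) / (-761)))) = 881999 / 2408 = 366.28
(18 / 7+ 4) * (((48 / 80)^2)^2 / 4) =1863 / 8750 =0.21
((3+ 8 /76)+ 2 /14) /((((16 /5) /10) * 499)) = 0.02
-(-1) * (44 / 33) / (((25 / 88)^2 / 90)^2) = 25906839552 / 15625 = 1658037.73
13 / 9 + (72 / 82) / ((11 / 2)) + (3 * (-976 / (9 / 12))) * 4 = -63378833 / 4059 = -15614.40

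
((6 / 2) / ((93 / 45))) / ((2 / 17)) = 765 / 62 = 12.34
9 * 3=27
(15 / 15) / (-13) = -1 / 13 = -0.08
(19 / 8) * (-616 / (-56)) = 209 / 8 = 26.12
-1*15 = -15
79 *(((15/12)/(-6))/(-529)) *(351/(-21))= -15405/29624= -0.52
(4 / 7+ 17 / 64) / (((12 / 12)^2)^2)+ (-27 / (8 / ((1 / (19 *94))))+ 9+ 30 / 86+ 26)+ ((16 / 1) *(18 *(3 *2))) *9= 268159663501 / 17202752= 15588.18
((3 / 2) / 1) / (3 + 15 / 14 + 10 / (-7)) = 21 / 37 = 0.57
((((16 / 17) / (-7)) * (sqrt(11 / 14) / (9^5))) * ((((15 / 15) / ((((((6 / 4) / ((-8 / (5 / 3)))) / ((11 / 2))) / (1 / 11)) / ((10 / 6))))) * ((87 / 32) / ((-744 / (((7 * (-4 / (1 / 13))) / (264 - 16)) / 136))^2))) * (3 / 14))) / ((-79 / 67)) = -0.00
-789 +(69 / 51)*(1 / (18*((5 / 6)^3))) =-1676349 / 2125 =-788.87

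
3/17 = 0.18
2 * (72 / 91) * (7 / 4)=36 / 13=2.77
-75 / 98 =-0.77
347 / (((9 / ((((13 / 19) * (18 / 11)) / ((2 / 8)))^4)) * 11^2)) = 29593093091328 / 230871601081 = 128.18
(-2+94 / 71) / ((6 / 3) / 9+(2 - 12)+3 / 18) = 864 / 12283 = 0.07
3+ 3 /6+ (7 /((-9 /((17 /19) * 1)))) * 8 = -707 /342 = -2.07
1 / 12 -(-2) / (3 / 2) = 17 / 12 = 1.42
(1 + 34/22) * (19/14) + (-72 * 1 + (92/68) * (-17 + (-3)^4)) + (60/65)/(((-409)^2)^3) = 205318592585364238586/11379542624025818671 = 18.04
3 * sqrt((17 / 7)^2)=51 / 7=7.29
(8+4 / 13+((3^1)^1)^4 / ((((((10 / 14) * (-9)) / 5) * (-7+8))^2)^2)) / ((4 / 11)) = 439571 / 4212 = 104.36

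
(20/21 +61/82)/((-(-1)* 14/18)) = 8763/4018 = 2.18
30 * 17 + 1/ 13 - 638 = -127.92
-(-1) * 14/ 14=1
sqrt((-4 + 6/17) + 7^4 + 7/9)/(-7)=-sqrt(6237538)/357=-7.00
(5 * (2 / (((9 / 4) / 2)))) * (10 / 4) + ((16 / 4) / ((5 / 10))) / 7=1472 / 63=23.37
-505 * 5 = -2525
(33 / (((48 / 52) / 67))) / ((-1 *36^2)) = -9581 / 5184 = -1.85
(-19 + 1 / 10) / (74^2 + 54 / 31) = -5859 / 1698100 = -0.00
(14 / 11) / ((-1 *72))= -7 / 396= -0.02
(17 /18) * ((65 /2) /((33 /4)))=1105 /297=3.72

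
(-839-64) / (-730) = 903 / 730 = 1.24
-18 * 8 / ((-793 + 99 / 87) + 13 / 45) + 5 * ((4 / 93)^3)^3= 0.18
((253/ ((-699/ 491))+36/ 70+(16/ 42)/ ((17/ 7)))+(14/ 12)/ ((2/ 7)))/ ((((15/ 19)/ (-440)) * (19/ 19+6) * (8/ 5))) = 60137887601/ 6987204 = 8606.86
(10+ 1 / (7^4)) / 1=24011 / 2401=10.00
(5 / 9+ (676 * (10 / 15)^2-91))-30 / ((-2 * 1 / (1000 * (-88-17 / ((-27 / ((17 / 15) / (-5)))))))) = -35692130 / 27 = -1321930.74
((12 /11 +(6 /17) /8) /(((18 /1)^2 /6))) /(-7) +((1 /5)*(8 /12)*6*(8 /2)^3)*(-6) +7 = -141467663 /471240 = -300.20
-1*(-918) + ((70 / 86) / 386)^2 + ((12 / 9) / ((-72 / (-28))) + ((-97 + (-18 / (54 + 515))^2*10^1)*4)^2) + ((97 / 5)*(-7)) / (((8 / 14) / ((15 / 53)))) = 3127471693918641312795611579 / 20661898519175125983102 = 151364.20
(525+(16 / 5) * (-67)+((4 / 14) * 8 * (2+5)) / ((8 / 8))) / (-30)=-1633 / 150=-10.89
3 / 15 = 1 / 5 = 0.20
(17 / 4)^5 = 1419857 / 1024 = 1386.58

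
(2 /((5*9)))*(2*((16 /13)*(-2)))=-128 /585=-0.22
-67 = -67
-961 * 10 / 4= -4805 / 2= -2402.50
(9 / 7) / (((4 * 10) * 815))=9 / 228200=0.00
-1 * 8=-8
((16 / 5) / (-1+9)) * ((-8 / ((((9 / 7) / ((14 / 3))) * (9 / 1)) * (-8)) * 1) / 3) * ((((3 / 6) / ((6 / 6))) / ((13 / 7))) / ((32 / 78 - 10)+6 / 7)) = -0.00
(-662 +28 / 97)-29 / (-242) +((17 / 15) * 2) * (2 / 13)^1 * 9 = -1004674239 / 1525810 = -658.45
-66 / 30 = -11 / 5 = -2.20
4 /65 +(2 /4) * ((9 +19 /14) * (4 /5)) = 4.20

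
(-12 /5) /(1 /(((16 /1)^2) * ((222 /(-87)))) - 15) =0.16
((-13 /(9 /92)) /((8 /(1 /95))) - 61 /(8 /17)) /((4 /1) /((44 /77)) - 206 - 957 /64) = 0.61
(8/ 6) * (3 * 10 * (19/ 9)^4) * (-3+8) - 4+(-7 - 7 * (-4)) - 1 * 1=3988.60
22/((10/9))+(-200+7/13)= -11678/65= -179.66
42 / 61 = 0.69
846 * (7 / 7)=846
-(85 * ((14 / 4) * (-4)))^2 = -1416100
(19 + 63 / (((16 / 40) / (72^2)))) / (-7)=-816499 / 7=-116642.71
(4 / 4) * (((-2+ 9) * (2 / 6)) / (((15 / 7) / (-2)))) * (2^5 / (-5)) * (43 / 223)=134848 / 50175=2.69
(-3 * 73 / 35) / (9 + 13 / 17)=-3723 / 5810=-0.64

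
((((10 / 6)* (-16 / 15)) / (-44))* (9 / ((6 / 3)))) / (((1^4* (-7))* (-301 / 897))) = 1794 / 23177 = 0.08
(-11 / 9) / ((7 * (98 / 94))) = -517 / 3087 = -0.17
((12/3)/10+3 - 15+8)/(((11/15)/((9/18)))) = -27/11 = -2.45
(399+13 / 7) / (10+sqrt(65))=5612 / 49 - 2806* sqrt(65) / 245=22.19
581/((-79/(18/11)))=-10458/869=-12.03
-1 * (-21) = 21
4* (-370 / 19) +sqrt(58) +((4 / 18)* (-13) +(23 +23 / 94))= -49.92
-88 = -88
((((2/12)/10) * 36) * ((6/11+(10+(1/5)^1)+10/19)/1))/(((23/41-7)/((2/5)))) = -482939/1149500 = -0.42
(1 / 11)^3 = 1 / 1331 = 0.00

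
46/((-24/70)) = -805/6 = -134.17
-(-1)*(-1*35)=-35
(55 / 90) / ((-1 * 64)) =-11 / 1152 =-0.01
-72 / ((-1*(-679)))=-72 / 679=-0.11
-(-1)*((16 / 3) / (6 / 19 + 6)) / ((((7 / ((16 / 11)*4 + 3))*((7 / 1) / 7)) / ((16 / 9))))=58976 / 31185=1.89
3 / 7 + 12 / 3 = 31 / 7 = 4.43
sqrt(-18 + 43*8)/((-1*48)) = -sqrt(326)/48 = -0.38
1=1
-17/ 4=-4.25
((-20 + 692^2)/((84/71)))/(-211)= -8499481/4431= -1918.19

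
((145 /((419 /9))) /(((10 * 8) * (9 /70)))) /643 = 1015 /2155336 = 0.00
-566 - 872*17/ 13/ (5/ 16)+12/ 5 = -273818/ 65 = -4212.58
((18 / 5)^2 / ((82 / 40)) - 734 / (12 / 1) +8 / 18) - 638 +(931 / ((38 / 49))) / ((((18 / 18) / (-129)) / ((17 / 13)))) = -4873932263 / 23985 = -203207.52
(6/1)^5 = 7776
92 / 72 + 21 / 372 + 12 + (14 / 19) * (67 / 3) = 631675 / 21204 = 29.79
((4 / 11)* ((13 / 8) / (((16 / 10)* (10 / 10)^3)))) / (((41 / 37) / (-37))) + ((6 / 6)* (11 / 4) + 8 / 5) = -287977 / 36080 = -7.98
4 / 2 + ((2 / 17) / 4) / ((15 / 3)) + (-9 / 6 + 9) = 808 / 85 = 9.51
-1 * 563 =-563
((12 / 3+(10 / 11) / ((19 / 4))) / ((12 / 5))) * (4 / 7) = 1460 / 1463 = 1.00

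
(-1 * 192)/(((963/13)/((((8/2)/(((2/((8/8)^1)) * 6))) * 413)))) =-343616/963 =-356.82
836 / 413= 2.02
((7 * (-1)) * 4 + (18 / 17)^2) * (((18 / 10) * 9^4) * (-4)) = 1834770528 / 1445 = 1269737.39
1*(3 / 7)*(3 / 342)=1 / 266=0.00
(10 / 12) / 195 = 1 / 234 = 0.00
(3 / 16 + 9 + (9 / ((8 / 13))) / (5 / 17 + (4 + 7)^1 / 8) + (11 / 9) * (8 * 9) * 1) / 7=384809 / 25424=15.14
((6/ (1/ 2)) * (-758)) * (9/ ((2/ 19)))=-777708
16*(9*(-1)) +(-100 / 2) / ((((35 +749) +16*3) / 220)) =-16351 / 104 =-157.22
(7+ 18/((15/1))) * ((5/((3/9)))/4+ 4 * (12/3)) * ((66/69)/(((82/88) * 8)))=9559/460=20.78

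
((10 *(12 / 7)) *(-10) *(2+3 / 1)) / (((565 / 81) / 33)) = -3207600 / 791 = -4055.12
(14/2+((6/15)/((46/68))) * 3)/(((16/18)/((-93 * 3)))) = -2533599/920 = -2753.91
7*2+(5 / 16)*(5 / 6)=1369 / 96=14.26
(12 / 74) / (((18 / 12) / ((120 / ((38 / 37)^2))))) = 4440 / 361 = 12.30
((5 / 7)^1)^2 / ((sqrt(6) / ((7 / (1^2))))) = 25 * sqrt(6) / 42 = 1.46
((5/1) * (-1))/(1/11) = -55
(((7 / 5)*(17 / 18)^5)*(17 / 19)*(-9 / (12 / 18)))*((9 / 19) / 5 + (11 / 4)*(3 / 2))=-180621428827 / 3368563200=-53.62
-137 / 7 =-19.57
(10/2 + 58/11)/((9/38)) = 4294/99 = 43.37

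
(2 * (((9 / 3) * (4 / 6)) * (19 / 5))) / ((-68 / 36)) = -684 / 85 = -8.05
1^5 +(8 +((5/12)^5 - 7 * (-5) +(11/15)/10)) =274249517/6220800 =44.09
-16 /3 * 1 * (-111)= 592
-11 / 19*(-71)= 781 / 19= 41.11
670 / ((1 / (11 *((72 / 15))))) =35376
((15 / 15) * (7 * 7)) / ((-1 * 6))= -49 / 6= -8.17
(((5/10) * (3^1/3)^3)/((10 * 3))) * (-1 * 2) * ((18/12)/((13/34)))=-17/130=-0.13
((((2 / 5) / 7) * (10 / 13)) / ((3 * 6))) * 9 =2 / 91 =0.02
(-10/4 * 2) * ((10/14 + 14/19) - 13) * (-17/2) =-65280/133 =-490.83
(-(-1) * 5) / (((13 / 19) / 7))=51.15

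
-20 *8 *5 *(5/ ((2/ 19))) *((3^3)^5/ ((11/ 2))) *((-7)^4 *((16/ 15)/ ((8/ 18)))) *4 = -2285089006893381.82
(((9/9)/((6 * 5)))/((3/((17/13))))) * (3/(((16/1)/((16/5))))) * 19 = 323/1950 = 0.17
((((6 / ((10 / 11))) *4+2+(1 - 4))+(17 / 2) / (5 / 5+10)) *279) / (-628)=-803241 / 69080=-11.63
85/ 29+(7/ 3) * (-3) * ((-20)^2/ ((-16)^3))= 26835/ 7424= 3.61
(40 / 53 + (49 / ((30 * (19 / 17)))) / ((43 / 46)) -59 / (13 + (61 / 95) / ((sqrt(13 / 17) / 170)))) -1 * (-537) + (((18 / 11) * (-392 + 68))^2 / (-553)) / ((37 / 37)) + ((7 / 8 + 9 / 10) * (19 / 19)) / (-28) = 623679628117689116363 / 20119166480536384800 -2324954 * sqrt(221) / 72331975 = 30.52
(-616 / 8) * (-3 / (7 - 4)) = 77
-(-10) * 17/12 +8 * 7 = 421/6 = 70.17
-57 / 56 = -1.02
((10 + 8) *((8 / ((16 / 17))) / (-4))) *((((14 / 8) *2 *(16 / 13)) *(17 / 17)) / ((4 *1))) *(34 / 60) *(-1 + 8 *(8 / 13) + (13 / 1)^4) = -563421684 / 845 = -666771.22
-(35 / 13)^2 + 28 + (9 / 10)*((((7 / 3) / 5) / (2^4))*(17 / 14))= 5619819 / 270400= 20.78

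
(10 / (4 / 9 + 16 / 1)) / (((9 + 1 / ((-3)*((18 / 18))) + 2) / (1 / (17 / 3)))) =0.01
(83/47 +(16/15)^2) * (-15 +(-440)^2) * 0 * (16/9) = 0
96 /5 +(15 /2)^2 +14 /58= 75.69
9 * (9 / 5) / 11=81 / 55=1.47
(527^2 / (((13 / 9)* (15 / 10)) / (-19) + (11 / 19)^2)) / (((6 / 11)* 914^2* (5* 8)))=1102861859 / 16006187360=0.07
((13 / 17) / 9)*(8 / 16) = 13 / 306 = 0.04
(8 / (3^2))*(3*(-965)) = -7720 / 3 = -2573.33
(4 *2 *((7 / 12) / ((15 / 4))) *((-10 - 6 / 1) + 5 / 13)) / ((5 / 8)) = -90944 / 2925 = -31.09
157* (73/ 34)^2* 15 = 12549795/ 1156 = 10856.22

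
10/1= 10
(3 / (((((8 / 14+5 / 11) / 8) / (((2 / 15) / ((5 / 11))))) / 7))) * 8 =758912 / 1975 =384.26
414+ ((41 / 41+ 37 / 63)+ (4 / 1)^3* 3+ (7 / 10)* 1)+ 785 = 877771 / 630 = 1393.29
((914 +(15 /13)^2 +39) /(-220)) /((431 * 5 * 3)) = -7331 /10925850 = -0.00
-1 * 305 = -305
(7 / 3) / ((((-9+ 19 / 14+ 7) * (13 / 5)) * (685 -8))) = -490 / 237627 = -0.00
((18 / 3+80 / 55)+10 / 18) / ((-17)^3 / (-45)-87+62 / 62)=3965 / 11473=0.35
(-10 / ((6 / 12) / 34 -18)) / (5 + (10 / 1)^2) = 136 / 25683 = 0.01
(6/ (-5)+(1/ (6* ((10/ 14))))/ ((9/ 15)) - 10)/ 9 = -973/ 810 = -1.20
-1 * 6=-6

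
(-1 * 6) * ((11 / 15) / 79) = -22 / 395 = -0.06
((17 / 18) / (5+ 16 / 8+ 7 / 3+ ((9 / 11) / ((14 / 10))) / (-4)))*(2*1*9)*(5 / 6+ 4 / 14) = 17578 / 8489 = 2.07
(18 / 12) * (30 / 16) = 45 / 16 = 2.81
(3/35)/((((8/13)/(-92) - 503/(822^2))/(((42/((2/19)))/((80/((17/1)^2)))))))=-2496024162801/150176500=-16620.60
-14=-14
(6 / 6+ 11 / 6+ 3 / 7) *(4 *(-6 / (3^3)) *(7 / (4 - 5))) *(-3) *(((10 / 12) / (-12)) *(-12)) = -1370 / 27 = -50.74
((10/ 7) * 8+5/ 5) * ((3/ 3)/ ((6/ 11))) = 319/ 14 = 22.79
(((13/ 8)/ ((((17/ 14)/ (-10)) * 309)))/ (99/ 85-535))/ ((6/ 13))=29575/ 168254208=0.00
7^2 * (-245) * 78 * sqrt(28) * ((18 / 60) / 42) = -13377 * sqrt(7) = -35392.22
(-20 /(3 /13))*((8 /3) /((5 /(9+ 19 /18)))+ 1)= -551.46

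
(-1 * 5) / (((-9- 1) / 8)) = 4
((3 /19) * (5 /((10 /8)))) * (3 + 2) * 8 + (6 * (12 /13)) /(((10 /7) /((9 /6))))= 38382 /1235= 31.08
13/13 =1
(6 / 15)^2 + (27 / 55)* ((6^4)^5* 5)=2467906947042508844 / 275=8974207080154577.61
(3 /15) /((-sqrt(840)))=-sqrt(210) /2100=-0.01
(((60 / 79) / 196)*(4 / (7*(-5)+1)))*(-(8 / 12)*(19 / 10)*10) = 380 / 65807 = 0.01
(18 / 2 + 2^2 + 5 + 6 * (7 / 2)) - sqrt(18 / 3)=39 - sqrt(6)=36.55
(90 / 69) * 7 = 210 / 23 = 9.13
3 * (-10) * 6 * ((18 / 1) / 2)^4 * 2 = -2361960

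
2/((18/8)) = 8/9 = 0.89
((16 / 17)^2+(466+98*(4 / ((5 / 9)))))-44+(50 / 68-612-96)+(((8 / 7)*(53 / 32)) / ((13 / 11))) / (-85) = 221543967 / 525980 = 421.20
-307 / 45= -6.82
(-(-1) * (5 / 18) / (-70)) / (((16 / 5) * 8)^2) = -25 / 4128768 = -0.00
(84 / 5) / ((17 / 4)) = 336 / 85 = 3.95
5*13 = 65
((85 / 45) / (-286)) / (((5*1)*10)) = -17 / 128700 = -0.00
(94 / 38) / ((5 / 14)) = 6.93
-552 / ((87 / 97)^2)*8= -13850048 / 2523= -5489.52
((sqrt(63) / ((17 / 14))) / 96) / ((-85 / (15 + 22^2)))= -3493 * sqrt(7) / 23120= -0.40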